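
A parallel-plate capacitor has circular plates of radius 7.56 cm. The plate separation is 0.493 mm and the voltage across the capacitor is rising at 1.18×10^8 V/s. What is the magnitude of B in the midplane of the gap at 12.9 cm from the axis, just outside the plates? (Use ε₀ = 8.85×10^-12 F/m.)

5.90×10^-8 T

With E = V/d, dE/dt = 2.394×10^11 V/(m·s) and πR² = 0.01796 m², giving I_d = ε₀ πR² dE/dt = 0.03805 A.
Outside the plates the loop encloses all of I_d, so B·2πr = μ₀ I_d and B = 5.90×10^-8 T.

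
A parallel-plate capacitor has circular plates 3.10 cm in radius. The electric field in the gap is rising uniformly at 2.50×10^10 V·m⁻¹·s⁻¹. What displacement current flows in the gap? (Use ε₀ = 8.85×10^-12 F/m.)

The displacement current is ε₀ times dΦ_E/dt = ε₀ A dE/dt = (8.85×10^-12)(3.019×10^-3)(2.50×10^10) = 6.68×10^-4 A.

6.68×10^-4 A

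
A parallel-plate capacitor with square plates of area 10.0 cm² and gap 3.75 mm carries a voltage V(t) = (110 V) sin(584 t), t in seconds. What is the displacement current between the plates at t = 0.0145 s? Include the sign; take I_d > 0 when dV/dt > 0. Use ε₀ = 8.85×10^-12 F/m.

-8.73×10^-8 A

dV/dt = (110)(584)·cos(8.468) = -3.701×10^4 V/s.
I_d = C dV/dt with C = ε₀A/d = (8.85×10^-12)(1.00×10^-3)/(3.75×10^-3) = 2.360×10^-12 F, so I_d = (2.360×10^-12)(-3.701×10^4) = -8.73×10^-8 A.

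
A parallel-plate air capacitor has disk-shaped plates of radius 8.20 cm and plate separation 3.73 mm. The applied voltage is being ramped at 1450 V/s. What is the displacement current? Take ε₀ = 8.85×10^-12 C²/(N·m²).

C = ε₀A/d = (8.85×10^-12)(0.02112)/(3.73×10^-3) = 5.011×10^-11 F.
I_d = C dV/dt = (5.011×10^-11)(1450) = 7.27×10^-8 A.

7.27×10^-8 A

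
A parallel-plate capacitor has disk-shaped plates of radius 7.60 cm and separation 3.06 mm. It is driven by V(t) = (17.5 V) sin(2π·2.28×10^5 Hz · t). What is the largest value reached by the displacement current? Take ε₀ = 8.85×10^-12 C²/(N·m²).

(dE/dt)_max = V₀ω/d = 8.195×10^9 V/(m·s); ω = 2πf = 1.433×10^6 rad/s.
I_d,max = ε₀ A (dE/dt)_max = (8.85×10^-12)(0.01815)(8.195×10^9) = 1.32×10^-3 A.

1.32×10^-3 A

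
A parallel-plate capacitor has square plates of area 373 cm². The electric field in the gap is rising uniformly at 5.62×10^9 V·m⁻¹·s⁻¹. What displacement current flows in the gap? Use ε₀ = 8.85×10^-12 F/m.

The displacement current is ε₀ times dΦ_E/dt = ε₀ A dE/dt = (8.85×10^-12)(0.0373)(5.62×10^9) = 1.86×10^-3 A.

1.86×10^-3 A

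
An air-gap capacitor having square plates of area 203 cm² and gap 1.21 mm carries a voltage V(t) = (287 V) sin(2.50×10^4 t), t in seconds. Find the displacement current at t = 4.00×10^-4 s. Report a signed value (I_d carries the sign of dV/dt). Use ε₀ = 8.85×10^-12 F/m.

dV/dt = (287)(2.50×10^4)·cos(10) = -6.020×10^6 V/s.
I_d = C dV/dt with C = ε₀A/d = (8.85×10^-12)(0.0203)/(1.21×10^-3) = 1.485×10^-10 F, so I_d = (1.485×10^-10)(-6.020×10^6) = -8.94×10^-4 A.

-8.94×10^-4 A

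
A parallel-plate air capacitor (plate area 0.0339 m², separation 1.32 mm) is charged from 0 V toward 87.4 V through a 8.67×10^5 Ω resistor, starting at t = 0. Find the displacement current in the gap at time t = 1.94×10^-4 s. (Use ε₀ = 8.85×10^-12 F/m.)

With C = ε₀A/d = (8.85×10^-12)(0.0339)/(1.32×10^-3) = 2.273×10^-10 F, the time constant is τ = RC = 1.971×10^-4 s, so t/τ = 0.9843 and e^(−t/τ) = 0.3737.
I_d = I_cond = (V₀/R) e^(−t/τ) = (1.008×10^-4)(0.3737) = 3.77×10^-5 A.

3.77×10^-5 A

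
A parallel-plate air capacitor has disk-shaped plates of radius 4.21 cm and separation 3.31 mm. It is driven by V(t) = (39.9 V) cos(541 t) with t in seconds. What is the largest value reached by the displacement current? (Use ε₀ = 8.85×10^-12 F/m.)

(dE/dt)_max = V₀ω/d = 6.521×10^6 V/(m·s); ω = 541 rad/s.
I_d,max = ε₀ A (dE/dt)_max = (8.85×10^-12)(5.568×10^-3)(6.521×10^6) = 3.21×10^-7 A.

3.21×10^-7 A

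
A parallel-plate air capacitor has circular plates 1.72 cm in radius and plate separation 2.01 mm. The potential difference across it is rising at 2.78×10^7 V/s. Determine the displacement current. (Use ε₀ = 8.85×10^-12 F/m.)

1.14×10^-4 A

C = ε₀A/d = (8.85×10^-12)(9.294×10^-4)/(2.01×10^-3) = 4.092×10^-12 F.
I_d = C dV/dt = (4.092×10^-12)(2.78×10^7) = 1.14×10^-4 A.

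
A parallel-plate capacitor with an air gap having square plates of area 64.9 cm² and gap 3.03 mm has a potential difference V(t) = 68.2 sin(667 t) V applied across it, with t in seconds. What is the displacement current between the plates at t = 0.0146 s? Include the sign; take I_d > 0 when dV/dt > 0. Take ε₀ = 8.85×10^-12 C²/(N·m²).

-8.20×10^-7 A

dE/dt = (V₀ω/d)·cos(ωt) with ωt = 9.7382 rad: (68.2)(667)(-0.9513)/(3.03×10^-3) = -1.428×10^7 V/(m·s).
I_d = ε₀ A dE/dt = (8.85×10^-12)(6.49×10^-3)(-1.428×10^7) = -8.20×10^-7 A.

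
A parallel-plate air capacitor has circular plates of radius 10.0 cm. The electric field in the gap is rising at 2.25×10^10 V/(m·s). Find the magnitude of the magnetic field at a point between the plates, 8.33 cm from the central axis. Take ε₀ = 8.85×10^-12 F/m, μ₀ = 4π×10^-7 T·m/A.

1.04×10^-8 T

Total displacement current: I_d = ε₀(πR²)(dE/dt) = (8.85×10^-12)(0.03142)(2.25×10^10) = 6.257×10^-3 A.
∮B·dl = μ₀ I_d,enc with I_d,enc = I_d r²/R² = 4.342×10^-3 A; so B = μ₀ I_d,enc/(2πr) = 1.04×10^-8 T.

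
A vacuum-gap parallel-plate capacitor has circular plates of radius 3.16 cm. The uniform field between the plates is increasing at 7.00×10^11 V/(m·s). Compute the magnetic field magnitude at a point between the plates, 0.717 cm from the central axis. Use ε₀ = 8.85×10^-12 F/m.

2.79×10^-8 T

I_d = ε₀ dΦ_E/dt = ε₀ πR² (dE/dt) = (8.85×10^-12)(3.137×10^-3)(7.00×10^11) = 0.01943 A through the full plate area.
An Ampèrian loop of radius r encloses a fraction (r/R)² of I_d. Then B·2πr = μ₀ I_d (r/R)², giving B = μ₀ I_d r/(2πR²) = 2.79×10^-8 T.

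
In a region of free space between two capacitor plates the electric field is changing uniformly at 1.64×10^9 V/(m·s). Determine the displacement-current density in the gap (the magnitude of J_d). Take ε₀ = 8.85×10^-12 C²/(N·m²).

0.0145 A/m²

J_d = ε₀ ∂E/∂t, so J_d = 0.0145 A/m².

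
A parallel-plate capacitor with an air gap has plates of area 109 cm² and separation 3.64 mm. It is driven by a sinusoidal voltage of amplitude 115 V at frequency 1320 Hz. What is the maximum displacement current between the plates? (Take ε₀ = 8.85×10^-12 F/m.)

2.53×10^-5 A

(dE/dt)_max = V₀ω/d = 2.620×10^8 V/(m·s); ω = 2πf = 8294 rad/s.
I_d,max = ε₀ A (dE/dt)_max = (8.85×10^-12)(0.0109)(2.620×10^8) = 2.53×10^-5 A.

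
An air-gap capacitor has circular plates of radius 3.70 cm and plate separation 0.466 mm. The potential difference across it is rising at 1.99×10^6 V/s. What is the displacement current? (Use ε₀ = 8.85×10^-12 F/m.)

E = V/d so dE/dt = (dV/dt)/d = 4.270×10^9 V/(m·s), and I_d = ε₀ A dE/dt = (8.85×10^-12)(4.301×10^-3)(4.270×10^9) = 1.63×10^-4 A.

1.63×10^-4 A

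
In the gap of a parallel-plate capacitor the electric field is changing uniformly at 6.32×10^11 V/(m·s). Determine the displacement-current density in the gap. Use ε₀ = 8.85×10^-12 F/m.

5.59 A/m²

J_d = ε₀ ∂E/∂t, so J_d = 5.59 A/m².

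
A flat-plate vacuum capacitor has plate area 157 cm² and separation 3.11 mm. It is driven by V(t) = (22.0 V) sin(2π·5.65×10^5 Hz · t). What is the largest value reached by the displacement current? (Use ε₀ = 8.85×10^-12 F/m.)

3.49×10^-3 A

The displacement current equals the conduction current C dV/dt, which peaks at C V₀ ω.
With C = ε₀A/d = (8.85×10^-12)(0.0157)/(3.11×10^-3) = 4.468×10^-11 F and ω = 2πf = 3.550×10^6 rad/s, I_d,max = (4.468×10^-11)(22.0)(3.550×10^6) = 3.49×10^-3 A.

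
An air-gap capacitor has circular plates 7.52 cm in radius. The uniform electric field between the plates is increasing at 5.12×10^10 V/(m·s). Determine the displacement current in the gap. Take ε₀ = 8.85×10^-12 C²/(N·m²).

With a uniform field, Φ_E = EA, so I_d = ε₀ A dE/dt = 8.05×10^-3 A.

8.05×10^-3 A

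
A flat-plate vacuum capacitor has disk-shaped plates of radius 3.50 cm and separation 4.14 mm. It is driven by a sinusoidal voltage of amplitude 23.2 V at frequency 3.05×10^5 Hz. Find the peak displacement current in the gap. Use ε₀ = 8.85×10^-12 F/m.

(dE/dt)_max = V₀ω/d = 1.074×10^10 V/(m·s); ω = 2πf = 1.916×10^6 rad/s.
I_d,max = ε₀ A (dE/dt)_max = (8.85×10^-12)(3.848×10^-3)(1.074×10^10) = 3.66×10^-4 A.

3.66×10^-4 A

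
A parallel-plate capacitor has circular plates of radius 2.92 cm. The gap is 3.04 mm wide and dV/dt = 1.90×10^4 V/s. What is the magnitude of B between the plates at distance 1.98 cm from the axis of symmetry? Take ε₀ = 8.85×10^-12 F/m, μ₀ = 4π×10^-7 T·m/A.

6.88×10^-13 T

I_d = C dV/dt with C = ε₀πR²/d = 7.799×10^-12 F, so I_d = (7.799×10^-12)(1.90×10^4) = 1.482×10^-7 A.
An Ampèrian loop of radius r encloses a fraction (r/R)² of I_d. Then B·2πr = μ₀ I_d (r/R)², giving B = μ₀ I_d r/(2πR²) = 6.88×10^-13 T.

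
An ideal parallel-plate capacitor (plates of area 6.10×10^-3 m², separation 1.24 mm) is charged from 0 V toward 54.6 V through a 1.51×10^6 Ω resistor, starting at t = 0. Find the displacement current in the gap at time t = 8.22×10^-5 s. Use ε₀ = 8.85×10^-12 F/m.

C = ε₀A/d = (8.85×10^-12)(6.10×10^-3)/(1.24×10^-3) = 4.354×10^-11 F, so τ = RC = 6.575×10^-5 s.
The conduction current is I(t) = (V₀/R) e^(−t/τ), and the displacement current between the plates equals it.
t/τ = 1.250; I_d = (54.6/1.51×10^6) · e^(−1.250) = (3.616×10^-5)(0.2865) = 1.04×10^-5 A.

1.04×10^-5 A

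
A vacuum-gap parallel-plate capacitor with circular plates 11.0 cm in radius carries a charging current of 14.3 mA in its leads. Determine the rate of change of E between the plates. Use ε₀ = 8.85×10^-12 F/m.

4.25×10^10 V/(m·s)

By continuity, I_d in the gap equals the 14.3 mA flowing in the wire.
Inverting I_d = ε₀ A dE/dt gives dE/dt = 0.0143 / (8.85×10^-12 · 0.03801) = 4.25×10^10 V/(m·s).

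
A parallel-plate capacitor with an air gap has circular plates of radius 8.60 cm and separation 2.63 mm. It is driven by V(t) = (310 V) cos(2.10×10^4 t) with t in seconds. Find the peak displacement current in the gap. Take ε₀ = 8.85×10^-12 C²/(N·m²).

5.09×10^-4 A

The displacement current equals the conduction current C dV/dt, which peaks at C V₀ ω.
With C = ε₀A/d = (8.85×10^-12)(0.02324)/(2.63×10^-3) = 7.820×10^-11 F and ω = 2.10×10^4 rad/s, I_d,max = (7.820×10^-11)(310)(2.10×10^4) = 5.09×10^-4 A.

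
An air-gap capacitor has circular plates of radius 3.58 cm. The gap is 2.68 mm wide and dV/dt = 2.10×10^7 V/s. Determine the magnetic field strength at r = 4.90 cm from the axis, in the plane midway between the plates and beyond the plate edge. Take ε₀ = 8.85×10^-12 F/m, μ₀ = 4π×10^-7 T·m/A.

I_d = C dV/dt with C = ε₀πR²/d = 1.329×10^-11 F, so I_d = (1.329×10^-11)(2.10×10^7) = 2.791×10^-4 A.
For r ≥ R the full I_d is enclosed: B = μ₀ I_d/(2πr) = (4π×10^-7)(2.791×10^-4)/(2π·0.0490) = 1.14×10^-9 T.

1.14×10^-9 T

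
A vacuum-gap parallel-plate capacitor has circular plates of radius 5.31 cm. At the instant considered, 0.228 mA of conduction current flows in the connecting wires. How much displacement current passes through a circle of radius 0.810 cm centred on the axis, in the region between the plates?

5.31×10^-6 A

No conduction current crosses the gap, so I_d there equals the 2.28×10^-4 A in the leads.
Through an area πr² the displacement current is I_d·(πr²/πR²) = I_d (r/R)² = 5.31×10^-6 A.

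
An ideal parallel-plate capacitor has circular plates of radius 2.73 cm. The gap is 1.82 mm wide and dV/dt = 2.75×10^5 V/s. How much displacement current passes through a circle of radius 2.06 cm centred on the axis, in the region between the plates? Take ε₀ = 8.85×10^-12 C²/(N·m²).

1.78×10^-6 A

I_d = C dV/dt with C = ε₀πR²/d = 1.138×10^-11 F, so I_d = (1.138×10^-11)(2.75×10^5) = 3.130×10^-6 A.
The field is uniform, so I_d,enc = I_d (r/R)² = (3.130×10^-6)(2.06/2.73)² = 1.78×10^-6 A.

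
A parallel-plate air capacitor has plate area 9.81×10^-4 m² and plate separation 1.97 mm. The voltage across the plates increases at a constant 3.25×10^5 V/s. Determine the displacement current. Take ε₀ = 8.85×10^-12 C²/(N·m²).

1.43×10^-6 A

The displacement current equals the charging current C dV/dt. With C = ε₀A/d = (8.85×10^-12)(9.81×10^-4)/(1.97×10^-3) = 4.407×10^-12 F, I_d = (4.407×10^-12)(3.25×10^5) = 1.43×10^-6 A.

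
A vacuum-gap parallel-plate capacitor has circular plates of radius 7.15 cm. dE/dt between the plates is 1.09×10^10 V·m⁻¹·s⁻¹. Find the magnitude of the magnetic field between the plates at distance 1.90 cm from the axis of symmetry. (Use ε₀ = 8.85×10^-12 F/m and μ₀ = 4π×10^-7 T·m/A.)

Through the whole plate area (πR² = 0.01606 m²), I_d = ε₀ πR² dE/dt = 1.549×10^-3 A.
∮B·dl = μ₀ I_d,enc with I_d,enc = I_d r²/R² = 1.094×10^-4 A; so B = μ₀ I_d,enc/(2πr) = 1.15×10^-9 T.

1.15×10^-9 T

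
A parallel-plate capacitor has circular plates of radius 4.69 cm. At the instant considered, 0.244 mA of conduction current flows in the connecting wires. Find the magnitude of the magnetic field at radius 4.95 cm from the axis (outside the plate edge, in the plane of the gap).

9.86×10^-10 T

Between the plates the displacement current equals the wire current: I_d = 0.244 mA = 2.44×10^-4 A.
For r ≥ R the full I_d is enclosed: B = μ₀ I_d/(2πr) = (4π×10^-7)(2.44×10^-4)/(2π·0.0495) = 9.86×10^-10 T.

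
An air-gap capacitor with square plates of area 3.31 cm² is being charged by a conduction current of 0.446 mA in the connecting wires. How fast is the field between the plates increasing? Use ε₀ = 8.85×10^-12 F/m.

The displacement current between the plates equals the conduction current, I_d = 0.446 mA.
Since I_d = ε₀ A dE/dt, dE/dt = I_d/(ε₀A) = (4.46×10^-4)/((8.85×10^-12)(3.31×10^-4)) = 1.52×10^11 V/(m·s).

1.52×10^11 V/(m·s)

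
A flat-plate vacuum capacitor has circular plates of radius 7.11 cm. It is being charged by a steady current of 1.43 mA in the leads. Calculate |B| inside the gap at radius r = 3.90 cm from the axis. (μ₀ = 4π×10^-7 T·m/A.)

By continuity the displacement current in the gap matches the conduction current: I_d = 1.43×10^-3 A.
∮B·dl = μ₀ I_d,enc with I_d,enc = I_d r²/R² = 4.303×10^-4 A; so B = μ₀ I_d,enc/(2πr) = 2.21×10^-9 T.

2.21×10^-9 T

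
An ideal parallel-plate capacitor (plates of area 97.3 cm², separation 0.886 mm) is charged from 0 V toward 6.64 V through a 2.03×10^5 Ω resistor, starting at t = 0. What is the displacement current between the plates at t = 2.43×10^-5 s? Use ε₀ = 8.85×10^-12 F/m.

9.54×10^-6 A

With C = ε₀A/d = (8.85×10^-12)(9.73×10^-3)/(8.86×10^-4) = 9.719×10^-11 F, the time constant is τ = RC = 1.973×10^-5 s, so t/τ = 1.232 and e^(−t/τ) = 0.2917.
I_d = I_cond = (V₀/R) e^(−t/τ) = (3.271×10^-5)(0.2917) = 9.54×10^-6 A.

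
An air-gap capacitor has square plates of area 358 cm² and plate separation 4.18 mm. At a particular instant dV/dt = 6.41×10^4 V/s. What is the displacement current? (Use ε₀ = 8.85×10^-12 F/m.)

4.86×10^-6 A

E = V/d so dE/dt = (dV/dt)/d = 1.533×10^7 V/(m·s), and I_d = ε₀ A dE/dt = (8.85×10^-12)(0.0358)(1.533×10^7) = 4.86×10^-6 A.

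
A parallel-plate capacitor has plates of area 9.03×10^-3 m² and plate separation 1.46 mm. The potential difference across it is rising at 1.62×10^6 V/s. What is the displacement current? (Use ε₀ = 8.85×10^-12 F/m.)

8.87×10^-5 A

The displacement current equals the charging current C dV/dt. With C = ε₀A/d = (8.85×10^-12)(9.03×10^-3)/(1.46×10^-3) = 5.474×10^-11 F, I_d = (5.474×10^-11)(1.62×10^6) = 8.87×10^-5 A.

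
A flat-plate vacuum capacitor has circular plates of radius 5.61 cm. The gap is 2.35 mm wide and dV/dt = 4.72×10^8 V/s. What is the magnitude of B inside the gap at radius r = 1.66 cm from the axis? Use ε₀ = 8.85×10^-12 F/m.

With E = V/d, dE/dt = 2.009×10^11 V/(m·s) and πR² = 9.887×10^-3 m², giving I_d = ε₀ πR² dE/dt = 0.01758 A.
∮B·dl = μ₀ I_d,enc with I_d,enc = I_d r²/R² = 1.539×10^-3 A; so B = μ₀ I_d,enc/(2πr) = 1.85×10^-8 T.

1.85×10^-8 T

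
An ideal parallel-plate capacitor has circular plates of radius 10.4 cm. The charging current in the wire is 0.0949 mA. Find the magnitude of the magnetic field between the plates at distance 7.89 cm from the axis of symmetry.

1.38×10^-10 T

Between the plates the displacement current equals the wire current: I_d = 0.0949 mA = 9.49×10^-5 A.
For r < R the Ampère–Maxwell law gives B(2πr) = μ₀ I_d (r²/R²), so B = μ₀ I_d r/(2πR²) = (4π×10^-7)(9.49×10^-5)(0.0789)/(2π·0.104²) = 1.38×10^-10 T.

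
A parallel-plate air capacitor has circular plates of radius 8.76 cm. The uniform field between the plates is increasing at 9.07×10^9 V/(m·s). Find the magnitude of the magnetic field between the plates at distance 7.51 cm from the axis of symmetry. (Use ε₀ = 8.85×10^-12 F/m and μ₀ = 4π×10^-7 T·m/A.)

3.79×10^-9 T

I_d = ε₀ dΦ_E/dt = ε₀ πR² (dE/dt) = (8.85×10^-12)(0.02411)(9.07×10^9) = 1.935×10^-3 A through the full plate area.
For r < R the Ampère–Maxwell law gives B(2πr) = μ₀ I_d (r²/R²), so B = μ₀ I_d r/(2πR²) = (4π×10^-7)(1.935×10^-3)(0.0751)/(2π·0.0876²) = 3.79×10^-9 T.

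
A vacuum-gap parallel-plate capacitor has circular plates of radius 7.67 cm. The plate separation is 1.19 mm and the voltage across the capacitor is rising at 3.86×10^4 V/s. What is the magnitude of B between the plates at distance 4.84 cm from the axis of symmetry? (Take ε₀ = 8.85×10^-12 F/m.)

8.73×10^-12 T

dE/dt = (dV/dt)/d = 3.244×10^7 V/(m·s); I_d = ε₀(πR²)(dE/dt) = (8.85×10^-12)(0.01848)(3.244×10^7) = 5.305×10^-6 A.
For r < R the Ampère–Maxwell law gives B(2πr) = μ₀ I_d (r²/R²), so B = μ₀ I_d r/(2πR²) = (4π×10^-7)(5.305×10^-6)(0.0484)/(2π·0.0767²) = 8.73×10^-12 T.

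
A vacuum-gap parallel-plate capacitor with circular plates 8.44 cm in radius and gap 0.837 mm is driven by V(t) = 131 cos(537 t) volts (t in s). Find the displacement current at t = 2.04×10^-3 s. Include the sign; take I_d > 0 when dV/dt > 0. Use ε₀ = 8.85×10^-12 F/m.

C = ε₀A/d = (8.85×10^-12)(0.02238)/(8.37×10^-4) = 2.366×10^-10 F. dV/dt = V₀ω·−sin(ωt); at ωt = 1.09548 rad this factor is -0.8891.
I_d = C dV/dt = (2.366×10^-10)(131)(537)(-0.8891) = -1.48×10^-5 A.

-1.48×10^-5 A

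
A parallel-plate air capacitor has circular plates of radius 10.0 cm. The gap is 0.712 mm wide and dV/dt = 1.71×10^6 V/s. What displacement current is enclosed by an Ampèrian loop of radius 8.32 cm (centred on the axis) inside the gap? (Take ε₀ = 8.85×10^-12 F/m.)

I_d = C dV/dt with C = ε₀πR²/d = 3.905×10^-10 F, so I_d = (3.905×10^-10)(1.71×10^6) = 6.678×10^-4 A.
Since J_d is uniform, the enclosed fraction is (r/R)² = 0.6922, giving I_d,enc = 4.62×10^-4 A.

4.62×10^-4 A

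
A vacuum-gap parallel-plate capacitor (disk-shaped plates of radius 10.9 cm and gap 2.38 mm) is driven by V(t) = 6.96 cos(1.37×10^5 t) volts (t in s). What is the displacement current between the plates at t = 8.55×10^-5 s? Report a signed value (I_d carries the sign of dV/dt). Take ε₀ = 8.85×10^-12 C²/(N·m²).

dE/dt = (V₀ω/d)·−sin(ωt) with ωt = 11.7135 rad: (6.96)(1.37×10^5)(0.7532)/(2.38×10^-3) = 3.018×10^8 V/(m·s).
I_d = ε₀ A dE/dt = (8.85×10^-12)(0.03733)(3.018×10^8) = 9.97×10^-5 A.

9.97×10^-5 A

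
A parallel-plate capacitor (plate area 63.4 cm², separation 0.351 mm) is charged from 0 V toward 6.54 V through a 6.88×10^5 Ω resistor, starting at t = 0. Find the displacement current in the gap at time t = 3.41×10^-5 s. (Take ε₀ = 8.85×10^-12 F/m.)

C = ε₀A/d = (8.85×10^-12)(6.34×10^-3)/(3.51×10^-4) = 1.599×10^-10 F, so τ = RC = 1.100×10^-4 s.
The conduction current is I(t) = (V₀/R) e^(−t/τ), and the displacement current between the plates equals it.
t/τ = 0.3100; I_d = (6.54/6.88×10^5) · e^(−0.3100) = (9.506×10^-6)(0.7334) = 6.97×10^-6 A.

6.97×10^-6 A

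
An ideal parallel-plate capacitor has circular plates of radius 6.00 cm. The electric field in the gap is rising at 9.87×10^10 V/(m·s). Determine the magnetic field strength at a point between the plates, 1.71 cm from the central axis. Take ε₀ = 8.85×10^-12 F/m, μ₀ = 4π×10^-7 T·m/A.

I_d = ε₀ dΦ_E/dt = ε₀ πR² (dE/dt) = (8.85×10^-12)(0.01131)(9.87×10^10) = 9.879×10^-3 A through the full plate area.
For r < R the Ampère–Maxwell law gives B(2πr) = μ₀ I_d (r²/R²), so B = μ₀ I_d r/(2πR²) = (4π×10^-7)(9.879×10^-3)(0.0171)/(2π·0.0600²) = 9.39×10^-9 T.

9.39×10^-9 T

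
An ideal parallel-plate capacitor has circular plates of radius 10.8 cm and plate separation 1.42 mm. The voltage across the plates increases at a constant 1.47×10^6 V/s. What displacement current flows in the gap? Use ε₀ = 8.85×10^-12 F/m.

C = ε₀A/d = (8.85×10^-12)(0.03664)/(1.42×10^-3) = 2.284×10^-10 F.
I_d = C dV/dt = (2.284×10^-10)(1.47×10^6) = 3.36×10^-4 A.

3.36×10^-4 A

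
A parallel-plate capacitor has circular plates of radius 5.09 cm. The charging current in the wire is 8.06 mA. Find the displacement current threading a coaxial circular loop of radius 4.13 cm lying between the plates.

No conduction current crosses the gap, so I_d there equals the 8.06×10^-3 A in the leads.
The field is uniform, so I_d,enc = I_d (r/R)² = (8.06×10^-3)(4.13/5.09)² = 5.31×10^-3 A.

5.31×10^-3 A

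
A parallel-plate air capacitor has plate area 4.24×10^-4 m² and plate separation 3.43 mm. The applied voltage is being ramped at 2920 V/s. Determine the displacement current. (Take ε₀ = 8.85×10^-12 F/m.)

3.19×10^-9 A

C = ε₀A/d = (8.85×10^-12)(4.24×10^-4)/(3.43×10^-3) = 1.094×10^-12 F.
I_d = C dV/dt = (1.094×10^-12)(2920) = 3.19×10^-9 A.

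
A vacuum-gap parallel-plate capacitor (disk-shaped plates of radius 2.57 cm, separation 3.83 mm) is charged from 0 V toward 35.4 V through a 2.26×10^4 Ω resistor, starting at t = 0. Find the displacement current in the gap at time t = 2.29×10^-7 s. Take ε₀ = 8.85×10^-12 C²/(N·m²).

C = ε₀A/d = (8.85×10^-12)(2.075×10^-3)/(3.83×10^-3) = 4.795×10^-12 F and τ = RC = 1.084×10^-7 s. I_d in the gap equals the RC charging current.
I_d(t) = (V₀/R) e^(−t/τ) = 1.566×10^-3 · e^(−2.113) = 1.89×10^-4 A.

1.89×10^-4 A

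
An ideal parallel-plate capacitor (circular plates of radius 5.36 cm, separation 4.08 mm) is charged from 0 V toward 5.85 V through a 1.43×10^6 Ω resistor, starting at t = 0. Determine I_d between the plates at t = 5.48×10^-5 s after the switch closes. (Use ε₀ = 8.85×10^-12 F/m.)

C = ε₀A/d = (8.85×10^-12)(9.026×10^-3)/(4.08×10^-3) = 1.958×10^-11 F and τ = RC = 2.800×10^-5 s. I_d in the gap equals the RC charging current.
I_d(t) = (V₀/R) e^(−t/τ) = 4.091×10^-6 · e^(−1.957) = 5.78×10^-7 A.

5.78×10^-7 A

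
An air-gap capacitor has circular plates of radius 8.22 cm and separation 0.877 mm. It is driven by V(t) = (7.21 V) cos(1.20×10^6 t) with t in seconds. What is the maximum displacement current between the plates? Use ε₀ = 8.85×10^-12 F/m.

1.85×10^-3 A

The displacement current equals the conduction current C dV/dt, which peaks at C V₀ ω.
With C = ε₀A/d = (8.85×10^-12)(0.02123)/(8.77×10^-4) = 2.142×10^-10 F and ω = 1.20×10^6 rad/s, I_d,max = (2.142×10^-10)(7.21)(1.20×10^6) = 1.85×10^-3 A.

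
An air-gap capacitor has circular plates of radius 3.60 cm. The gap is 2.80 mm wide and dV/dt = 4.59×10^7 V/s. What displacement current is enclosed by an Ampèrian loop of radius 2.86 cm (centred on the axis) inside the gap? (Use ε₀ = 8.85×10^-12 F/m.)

With E = V/d, dE/dt = 1.639×10^10 V/(m·s) and πR² = 4.072×10^-3 m², giving I_d = ε₀ πR² dE/dt = 5.906×10^-4 A.
Since J_d is uniform, the enclosed fraction is (r/R)² = 0.6311, giving I_d,enc = 3.73×10^-4 A.

3.73×10^-4 A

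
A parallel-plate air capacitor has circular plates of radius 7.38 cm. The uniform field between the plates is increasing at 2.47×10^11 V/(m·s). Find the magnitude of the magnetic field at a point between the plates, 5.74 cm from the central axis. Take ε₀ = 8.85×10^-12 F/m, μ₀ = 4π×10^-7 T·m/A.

Total displacement current: I_d = ε₀(πR²)(dE/dt) = (8.85×10^-12)(0.01711)(2.47×10^11) = 0.03740 A.
For r < R the Ampère–Maxwell law gives B(2πr) = μ₀ I_d (r²/R²), so B = μ₀ I_d r/(2πR²) = (4π×10^-7)(0.03740)(0.0574)/(2π·0.0738²) = 7.88×10^-8 T.

7.88×10^-8 T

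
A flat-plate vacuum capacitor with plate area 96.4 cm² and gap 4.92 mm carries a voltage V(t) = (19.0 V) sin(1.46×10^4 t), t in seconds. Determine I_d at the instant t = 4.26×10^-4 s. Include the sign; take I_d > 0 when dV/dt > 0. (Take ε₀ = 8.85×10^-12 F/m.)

dV/dt = (19.0)(1.46×10^4)·cos(6.2196) = 2.768×10^5 V/s.
I_d = C dV/dt with C = ε₀A/d = (8.85×10^-12)(9.64×10^-3)/(4.92×10^-3) = 1.734×10^-11 F, so I_d = (1.734×10^-11)(2.768×10^5) = 4.80×10^-6 A.

4.80×10^-6 A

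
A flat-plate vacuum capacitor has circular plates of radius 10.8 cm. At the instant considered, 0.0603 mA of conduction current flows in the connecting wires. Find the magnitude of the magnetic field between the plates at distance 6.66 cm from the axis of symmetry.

6.89×10^-11 T

Between the plates the displacement current equals the wire current: I_d = 0.0603 mA = 6.03×10^-5 A.
∮B·dl = μ₀ I_d,enc with I_d,enc = I_d r²/R² = 2.293×10^-5 A; so B = μ₀ I_d,enc/(2πr) = 6.89×10^-11 T.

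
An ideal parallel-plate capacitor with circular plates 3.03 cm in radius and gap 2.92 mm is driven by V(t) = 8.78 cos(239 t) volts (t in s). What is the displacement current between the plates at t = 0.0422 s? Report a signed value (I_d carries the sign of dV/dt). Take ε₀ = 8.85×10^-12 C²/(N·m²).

C = ε₀A/d = (8.85×10^-12)(2.884×10^-3)/(2.92×10^-3) = 8.741×10^-12 F. dV/dt = V₀ω·−sin(ωt); at ωt = 10.0858 rad this factor is 0.6139.
I_d = C dV/dt = (8.741×10^-12)(8.78)(239)(0.6139) = 1.13×10^-8 A.

1.13×10^-8 A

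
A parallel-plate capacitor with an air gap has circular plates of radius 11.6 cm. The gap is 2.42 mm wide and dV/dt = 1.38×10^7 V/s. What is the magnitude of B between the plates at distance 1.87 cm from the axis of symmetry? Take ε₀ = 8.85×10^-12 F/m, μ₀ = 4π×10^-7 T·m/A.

With E = V/d, dE/dt = 5.702×10^9 V/(m·s) and πR² = 0.04227 m², giving I_d = ε₀ πR² dE/dt = 2.133×10^-3 A.
For r < R the Ampère–Maxwell law gives B(2πr) = μ₀ I_d (r²/R²), so B = μ₀ I_d r/(2πR²) = (4π×10^-7)(2.133×10^-3)(0.0187)/(2π·0.116²) = 5.93×10^-10 T.

5.93×10^-10 T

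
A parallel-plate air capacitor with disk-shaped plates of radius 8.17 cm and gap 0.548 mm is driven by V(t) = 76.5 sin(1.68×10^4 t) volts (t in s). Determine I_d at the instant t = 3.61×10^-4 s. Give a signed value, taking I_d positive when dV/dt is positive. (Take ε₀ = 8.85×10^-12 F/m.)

dV/dt = (76.5)(1.68×10^4)·cos(6.0648) = 1.255×10^6 V/s.
I_d = C dV/dt with C = ε₀A/d = (8.85×10^-12)(0.02097)/(5.48×10^-4) = 3.387×10^-10 F, so I_d = (3.387×10^-10)(1.255×10^6) = 4.25×10^-4 A.

4.25×10^-4 A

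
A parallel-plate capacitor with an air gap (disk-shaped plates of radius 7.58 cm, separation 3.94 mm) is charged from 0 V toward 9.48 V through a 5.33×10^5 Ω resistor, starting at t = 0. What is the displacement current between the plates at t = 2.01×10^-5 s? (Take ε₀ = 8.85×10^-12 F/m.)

C = ε₀A/d = (8.85×10^-12)(0.01805)/(3.94×10^-3) = 4.054×10^-11 F, so τ = RC = 2.161×10^-5 s.
The conduction current is I(t) = (V₀/R) e^(−t/τ), and the displacement current between the plates equals it.
t/τ = 0.9301; I_d = (9.48/5.33×10^5) · e^(−0.9301) = (1.779×10^-5)(0.3945) = 7.02×10^-6 A.

7.02×10^-6 A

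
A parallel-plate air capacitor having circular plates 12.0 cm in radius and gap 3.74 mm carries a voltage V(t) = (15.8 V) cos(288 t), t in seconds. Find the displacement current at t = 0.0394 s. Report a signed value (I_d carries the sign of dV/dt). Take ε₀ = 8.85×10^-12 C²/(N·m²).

4.57×10^-7 A

dE/dt = (V₀ω/d)·−sin(ωt) with ωt = 11.3472 rad: (15.8)(288)(0.9388)/(3.74×10^-3) = 1.142×10^6 V/(m·s).
I_d = ε₀ A dE/dt = (8.85×10^-12)(0.04524)(1.142×10^6) = 4.57×10^-7 A.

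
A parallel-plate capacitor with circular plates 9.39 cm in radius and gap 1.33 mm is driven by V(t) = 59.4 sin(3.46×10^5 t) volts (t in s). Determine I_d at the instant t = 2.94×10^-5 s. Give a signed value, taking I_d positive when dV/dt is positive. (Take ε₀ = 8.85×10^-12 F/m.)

C = ε₀A/d = (8.85×10^-12)(0.02770)/(1.33×10^-3) = 1.843×10^-10 F. dV/dt = V₀ω·cos(ωt); at ωt = 10.1724 rad this factor is -0.7333.
I_d = C dV/dt = (1.843×10^-10)(59.4)(3.46×10^5)(-0.7333) = -2.78×10^-3 A.

-2.78×10^-3 A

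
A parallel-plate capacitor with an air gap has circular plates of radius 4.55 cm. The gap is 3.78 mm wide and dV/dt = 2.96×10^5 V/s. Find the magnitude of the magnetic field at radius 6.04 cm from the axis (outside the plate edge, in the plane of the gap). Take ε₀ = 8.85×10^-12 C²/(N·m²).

dE/dt = (dV/dt)/d = 7.831×10^7 V/(m·s); I_d = ε₀(πR²)(dE/dt) = (8.85×10^-12)(6.504×10^-3)(7.831×10^7) = 4.508×10^-6 A.
Outside the plates the loop encloses all of I_d, so B·2πr = μ₀ I_d and B = 1.49×10^-11 T.

1.49×10^-11 T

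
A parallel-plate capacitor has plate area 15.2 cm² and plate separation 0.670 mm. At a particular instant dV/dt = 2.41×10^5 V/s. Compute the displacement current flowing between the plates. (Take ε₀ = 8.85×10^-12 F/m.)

E = V/d so dE/dt = (dV/dt)/d = 3.597×10^8 V/(m·s), and I_d = ε₀ A dE/dt = (8.85×10^-12)(1.52×10^-3)(3.597×10^8) = 4.84×10^-6 A.

4.84×10^-6 A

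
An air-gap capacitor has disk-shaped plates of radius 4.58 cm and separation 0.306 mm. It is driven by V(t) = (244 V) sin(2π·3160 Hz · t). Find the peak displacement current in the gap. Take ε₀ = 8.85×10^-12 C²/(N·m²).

9.23×10^-4 A

C = ε₀A/d = (8.85×10^-12)(6.590×10^-3)/(3.06×10^-4) = 1.906×10^-10 F; ω = 2πf = 1.985×10^4 rad/s.
I_d = C dV/dt, so |I_d|_max = C V₀ ω = (1.906×10^-10)(244)(1.985×10^4) = 9.23×10^-4 A.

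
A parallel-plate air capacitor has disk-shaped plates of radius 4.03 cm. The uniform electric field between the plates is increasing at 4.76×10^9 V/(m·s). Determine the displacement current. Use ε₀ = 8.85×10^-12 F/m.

With a uniform field, Φ_E = EA, so I_d = ε₀ A dE/dt = 2.15×10^-4 A.

2.15×10^-4 A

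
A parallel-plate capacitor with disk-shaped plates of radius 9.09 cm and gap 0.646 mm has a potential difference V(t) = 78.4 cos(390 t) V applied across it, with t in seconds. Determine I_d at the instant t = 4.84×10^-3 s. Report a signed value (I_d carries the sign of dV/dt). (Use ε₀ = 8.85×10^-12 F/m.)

-1.03×10^-5 A

C = ε₀A/d = (8.85×10^-12)(0.02596)/(6.46×10^-4) = 3.556×10^-10 F. dV/dt = V₀ω·−sin(ωt); at ωt = 1.8876 rad this factor is -0.9502.
I_d = C dV/dt = (3.556×10^-10)(78.4)(390)(-0.9502) = -1.03×10^-5 A.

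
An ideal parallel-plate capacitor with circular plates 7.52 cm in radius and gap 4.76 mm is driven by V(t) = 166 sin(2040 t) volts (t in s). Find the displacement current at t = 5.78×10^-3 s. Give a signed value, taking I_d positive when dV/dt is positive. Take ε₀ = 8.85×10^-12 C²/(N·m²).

7.99×10^-6 A

C = ε₀A/d = (8.85×10^-12)(0.01777)/(4.76×10^-3) = 3.304×10^-11 F. dV/dt = V₀ω·cos(ωt); at ωt = 11.7912 rad this factor is 0.7143.
I_d = C dV/dt = (3.304×10^-11)(166)(2040)(0.7143) = 7.99×10^-6 A.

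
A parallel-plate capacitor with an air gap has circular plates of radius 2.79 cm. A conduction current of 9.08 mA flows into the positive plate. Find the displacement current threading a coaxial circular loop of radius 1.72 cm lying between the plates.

No conduction current crosses the gap, so I_d there equals the 9.08×10^-3 A in the leads.
Through an area πr² the displacement current is I_d·(πr²/πR²) = I_d (r/R)² = 3.45×10^-3 A.

3.45×10^-3 A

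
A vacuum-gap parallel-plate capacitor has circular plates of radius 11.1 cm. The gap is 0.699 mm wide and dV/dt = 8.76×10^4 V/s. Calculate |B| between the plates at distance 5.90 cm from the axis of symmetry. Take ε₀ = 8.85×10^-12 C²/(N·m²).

With E = V/d, dE/dt = 1.253×10^8 V/(m·s) and πR² = 0.03871 m², giving I_d = ε₀ πR² dE/dt = 4.293×10^-5 A.
For r < R the Ampère–Maxwell law gives B(2πr) = μ₀ I_d (r²/R²), so B = μ₀ I_d r/(2πR²) = (4π×10^-7)(4.293×10^-5)(0.0590)/(2π·0.111²) = 4.11×10^-11 T.

4.11×10^-11 T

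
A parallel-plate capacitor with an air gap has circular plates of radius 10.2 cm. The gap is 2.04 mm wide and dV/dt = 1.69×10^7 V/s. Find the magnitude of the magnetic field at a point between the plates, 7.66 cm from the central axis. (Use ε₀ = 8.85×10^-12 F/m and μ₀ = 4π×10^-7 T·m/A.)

3.53×10^-9 T

dE/dt = (dV/dt)/d = 8.284×10^9 V/(m·s); I_d = ε₀(πR²)(dE/dt) = (8.85×10^-12)(0.03269)(8.284×10^9) = 2.397×10^-3 A.
∮B·dl = μ₀ I_d,enc with I_d,enc = I_d r²/R² = 1.352×10^-3 A; so B = μ₀ I_d,enc/(2πr) = 3.53×10^-9 T.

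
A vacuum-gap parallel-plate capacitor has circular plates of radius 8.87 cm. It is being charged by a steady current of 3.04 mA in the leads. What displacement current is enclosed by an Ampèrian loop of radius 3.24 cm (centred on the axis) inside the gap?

Between the plates the displacement current equals the wire current: I_d = 3.04 mA = 3.04×10^-3 A.
Through an area πr² the displacement current is I_d·(πr²/πR²) = I_d (r/R)² = 4.06×10^-4 A.

4.06×10^-4 A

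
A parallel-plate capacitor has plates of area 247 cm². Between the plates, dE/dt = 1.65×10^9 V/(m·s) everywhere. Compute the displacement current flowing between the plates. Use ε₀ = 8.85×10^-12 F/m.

3.61×10^-4 A

With a uniform field, Φ_E = EA, so I_d = ε₀ A dE/dt = 3.61×10^-4 A.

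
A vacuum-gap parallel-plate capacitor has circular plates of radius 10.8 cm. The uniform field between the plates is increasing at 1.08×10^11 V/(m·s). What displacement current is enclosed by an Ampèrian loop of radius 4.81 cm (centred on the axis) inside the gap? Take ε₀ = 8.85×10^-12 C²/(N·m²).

6.95×10^-3 A

Through the whole plate area (πR² = 0.03664 m²), I_d = ε₀ πR² dE/dt = 0.03502 A.
The field is uniform, so I_d,enc = I_d (r/R)² = (0.03502)(4.81/10.8)² = 6.95×10^-3 A.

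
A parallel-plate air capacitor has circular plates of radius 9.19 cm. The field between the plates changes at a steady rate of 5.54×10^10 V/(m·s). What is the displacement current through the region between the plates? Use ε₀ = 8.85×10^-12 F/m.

The displacement current is ε₀ times dΦ_E/dt = ε₀ A dE/dt = (8.85×10^-12)(0.02653)(5.54×10^10) = 0.0130 A.

0.0130 A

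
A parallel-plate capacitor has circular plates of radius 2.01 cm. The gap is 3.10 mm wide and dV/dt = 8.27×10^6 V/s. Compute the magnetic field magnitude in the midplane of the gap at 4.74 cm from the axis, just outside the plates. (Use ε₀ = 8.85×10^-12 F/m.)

I_d = C dV/dt with C = ε₀πR²/d = 3.623×10^-12 F, so I_d = (3.623×10^-12)(8.27×10^6) = 2.996×10^-5 A.
Outside the plates the loop encloses all of I_d, so B·2πr = μ₀ I_d and B = 1.26×10^-10 T.

1.26×10^-10 T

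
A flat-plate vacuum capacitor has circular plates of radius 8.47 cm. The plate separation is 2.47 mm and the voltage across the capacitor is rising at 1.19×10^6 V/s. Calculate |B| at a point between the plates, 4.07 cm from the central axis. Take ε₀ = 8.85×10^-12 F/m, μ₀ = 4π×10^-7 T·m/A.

1.09×10^-10 T

I_d = C dV/dt with C = ε₀πR²/d = 8.076×10^-11 F, so I_d = (8.076×10^-11)(1.19×10^6) = 9.610×10^-5 A.
∮B·dl = μ₀ I_d,enc with I_d,enc = I_d r²/R² = 2.219×10^-5 A; so B = μ₀ I_d,enc/(2πr) = 1.09×10^-10 T.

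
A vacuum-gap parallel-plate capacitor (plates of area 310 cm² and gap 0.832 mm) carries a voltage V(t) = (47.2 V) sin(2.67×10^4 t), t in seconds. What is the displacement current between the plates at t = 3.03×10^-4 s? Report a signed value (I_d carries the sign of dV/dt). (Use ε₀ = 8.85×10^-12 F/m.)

-9.72×10^-5 A

dV/dt = (47.2)(2.67×10^4)·cos(8.0901) = -2.948×10^5 V/s.
I_d = C dV/dt with C = ε₀A/d = (8.85×10^-12)(0.0310)/(8.32×10^-4) = 3.297×10^-10 F, so I_d = (3.297×10^-10)(-2.948×10^5) = -9.72×10^-5 A.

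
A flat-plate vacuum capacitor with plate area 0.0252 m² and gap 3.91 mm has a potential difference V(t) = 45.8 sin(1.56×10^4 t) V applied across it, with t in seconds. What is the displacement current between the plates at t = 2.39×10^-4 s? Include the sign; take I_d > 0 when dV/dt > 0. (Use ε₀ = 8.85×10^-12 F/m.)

-3.39×10^-5 A

dV/dt = (45.8)(1.56×10^4)·cos(3.7284) = -5.950×10^5 V/s.
I_d = C dV/dt with C = ε₀A/d = (8.85×10^-12)(0.0252)/(3.91×10^-3) = 5.704×10^-11 F, so I_d = (5.704×10^-11)(-5.950×10^5) = -3.39×10^-5 A.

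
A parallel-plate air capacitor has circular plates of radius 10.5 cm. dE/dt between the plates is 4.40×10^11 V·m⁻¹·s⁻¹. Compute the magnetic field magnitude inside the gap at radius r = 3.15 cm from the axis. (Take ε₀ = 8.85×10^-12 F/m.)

7.71×10^-8 T

I_d = ε₀ dΦ_E/dt = ε₀ πR² (dE/dt) = (8.85×10^-12)(0.03464)(4.40×10^11) = 0.1349 A through the full plate area.
∮B·dl = μ₀ I_d,enc with I_d,enc = I_d r²/R² = 0.01214 A; so B = μ₀ I_d,enc/(2πr) = 7.71×10^-8 T.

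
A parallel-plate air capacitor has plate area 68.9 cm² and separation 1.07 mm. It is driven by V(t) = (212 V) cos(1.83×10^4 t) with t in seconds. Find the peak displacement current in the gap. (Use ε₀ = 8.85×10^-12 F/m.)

C = ε₀A/d = (8.85×10^-12)(6.89×10^-3)/(1.07×10^-3) = 5.699×10^-11 F; ω = 1.83×10^4 rad/s.
I_d = C dV/dt, so |I_d|_max = C V₀ ω = (5.699×10^-11)(212)(1.83×10^4) = 2.21×10^-4 A.

2.21×10^-4 A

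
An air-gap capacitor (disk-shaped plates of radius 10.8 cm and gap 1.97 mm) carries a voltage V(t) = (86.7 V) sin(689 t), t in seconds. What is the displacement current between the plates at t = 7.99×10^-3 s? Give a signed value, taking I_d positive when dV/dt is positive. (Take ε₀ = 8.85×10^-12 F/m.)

C = ε₀A/d = (8.85×10^-12)(0.03664)/(1.97×10^-3) = 1.646×10^-10 F. dV/dt = V₀ω·cos(ωt); at ωt = 5.50511 rad this factor is 0.7123.
I_d = C dV/dt = (1.646×10^-10)(86.7)(689)(0.7123) = 7.00×10^-6 A.

7.00×10^-6 A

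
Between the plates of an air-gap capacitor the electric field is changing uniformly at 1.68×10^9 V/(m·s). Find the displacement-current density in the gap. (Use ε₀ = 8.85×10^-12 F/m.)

J_d = ε₀ ∂E/∂t, so J_d = 0.0149 A/m².

0.0149 A/m²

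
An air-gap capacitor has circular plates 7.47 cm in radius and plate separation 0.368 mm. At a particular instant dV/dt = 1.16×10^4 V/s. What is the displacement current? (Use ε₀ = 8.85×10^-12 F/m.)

The field between the plates is E = V/d, so dE/dt = (1.16×10^4)/(3.68×10^-4 m) = 3.152×10^7 V/(m·s).
I_d = ε₀ A (dE/dt) = (8.85×10^-12)(0.01753)(3.152×10^7) = 4.89×10^-6 A.

4.89×10^-6 A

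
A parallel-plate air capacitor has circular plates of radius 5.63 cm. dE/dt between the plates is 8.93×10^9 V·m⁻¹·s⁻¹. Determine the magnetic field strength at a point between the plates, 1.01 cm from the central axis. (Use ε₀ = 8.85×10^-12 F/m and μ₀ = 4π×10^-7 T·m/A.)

I_d = ε₀ dΦ_E/dt = ε₀ πR² (dE/dt) = (8.85×10^-12)(9.958×10^-3)(8.93×10^9) = 7.870×10^-4 A through the full plate area.
An Ampèrian loop of radius r encloses a fraction (r/R)² of I_d. Then B·2πr = μ₀ I_d (r/R)², giving B = μ₀ I_d r/(2πR²) = 5.02×10^-10 T.

5.02×10^-10 T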